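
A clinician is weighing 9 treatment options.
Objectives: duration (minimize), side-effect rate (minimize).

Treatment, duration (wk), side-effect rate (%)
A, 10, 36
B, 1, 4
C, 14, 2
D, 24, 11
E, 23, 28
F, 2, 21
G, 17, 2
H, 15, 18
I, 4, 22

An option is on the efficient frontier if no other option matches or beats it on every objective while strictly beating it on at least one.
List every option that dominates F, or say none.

B: duration 1≤2, side-effect rate 4≤21 — dominates F.
Others (A, C, D, E, G, H, I) are each worse than F on at least one objective.

B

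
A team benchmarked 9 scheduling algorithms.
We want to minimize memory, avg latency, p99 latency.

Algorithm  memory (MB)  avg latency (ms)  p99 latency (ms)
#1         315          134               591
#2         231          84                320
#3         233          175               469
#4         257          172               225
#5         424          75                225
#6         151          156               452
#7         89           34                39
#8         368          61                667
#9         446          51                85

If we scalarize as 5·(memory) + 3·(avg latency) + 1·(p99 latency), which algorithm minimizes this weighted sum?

#1: 5·315 + 3·134 + 1·591 = 2568
#2: 5·231 + 3·84 + 1·320 = 1727
#3: 5·233 + 3·175 + 1·469 = 2159
#4: 5·257 + 3·172 + 1·225 = 2026
#5: 5·424 + 3·75 + 1·225 = 2570
#6: 5·151 + 3·156 + 1·452 = 1675
#7: 5·89 + 3·34 + 1·39 = 586
#8: 5·368 + 3·61 + 1·667 = 2690
#9: 5·446 + 3·51 + 1·85 = 2468
Lowest: #7 at 586.

#7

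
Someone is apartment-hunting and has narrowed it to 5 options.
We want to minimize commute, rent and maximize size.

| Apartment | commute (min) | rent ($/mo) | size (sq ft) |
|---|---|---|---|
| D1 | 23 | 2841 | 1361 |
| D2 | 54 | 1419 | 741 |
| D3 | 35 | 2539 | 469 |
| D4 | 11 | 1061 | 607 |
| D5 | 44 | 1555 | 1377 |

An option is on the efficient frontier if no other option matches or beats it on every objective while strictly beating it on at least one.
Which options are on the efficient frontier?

D1, D2, D4, D5

D1: not dominated.
D2: not dominated.
D3: dominated by D4 (commute 11≤35, rent 1061≤2539, size 607≥469).
D4: not dominated (best commute).
D5: not dominated (best size).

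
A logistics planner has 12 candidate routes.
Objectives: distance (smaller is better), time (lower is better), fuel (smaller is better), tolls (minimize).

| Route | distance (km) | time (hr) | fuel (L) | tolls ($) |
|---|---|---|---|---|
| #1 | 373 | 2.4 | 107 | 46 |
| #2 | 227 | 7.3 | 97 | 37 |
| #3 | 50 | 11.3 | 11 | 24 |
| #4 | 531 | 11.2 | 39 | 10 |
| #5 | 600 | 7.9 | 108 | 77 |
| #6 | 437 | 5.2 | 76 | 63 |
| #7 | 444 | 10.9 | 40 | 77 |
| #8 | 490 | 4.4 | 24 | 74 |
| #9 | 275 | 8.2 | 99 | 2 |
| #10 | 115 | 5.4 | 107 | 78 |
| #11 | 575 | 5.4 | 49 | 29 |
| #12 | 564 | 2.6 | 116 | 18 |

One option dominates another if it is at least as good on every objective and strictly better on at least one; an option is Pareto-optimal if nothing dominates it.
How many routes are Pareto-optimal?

11

#1: not dominated (best time).
#2: not dominated.
#3: not dominated (best distance).
#4: not dominated.
#5: dominated by #1 (distance 373≤600, time 2.4≤7.9, fuel 107≤108, tolls 46≤77).
#6: not dominated.
#7: not dominated.
#8: not dominated.
#9: not dominated (best tolls).
#10: not dominated.
#11: not dominated.
#12: not dominated.
Pareto-optimal: #1, #2, #3, #4, #6, #7, #8, #9, #10, #11, #12 → 11.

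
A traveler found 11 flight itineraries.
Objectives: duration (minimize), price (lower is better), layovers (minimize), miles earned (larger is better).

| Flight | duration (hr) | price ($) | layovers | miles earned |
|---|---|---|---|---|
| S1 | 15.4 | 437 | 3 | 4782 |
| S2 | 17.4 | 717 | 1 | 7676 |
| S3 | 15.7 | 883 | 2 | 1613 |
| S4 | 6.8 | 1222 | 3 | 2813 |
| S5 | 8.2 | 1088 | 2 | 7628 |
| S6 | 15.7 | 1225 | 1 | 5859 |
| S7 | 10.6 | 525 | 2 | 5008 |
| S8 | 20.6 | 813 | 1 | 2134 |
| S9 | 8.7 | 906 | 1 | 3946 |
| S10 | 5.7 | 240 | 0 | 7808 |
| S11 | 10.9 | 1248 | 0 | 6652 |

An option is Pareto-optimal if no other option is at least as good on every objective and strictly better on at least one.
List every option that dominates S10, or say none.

none

S1: worse on duration (15.4 vs 5.7).
S2: worse on duration (17.4 vs 5.7).
S3: worse on duration (15.7 vs 5.7).
S4: worse on duration (6.8 vs 5.7).
S5: worse on duration (8.2 vs 5.7).
S6: worse on duration (15.7 vs 5.7).
S7: worse on duration (10.6 vs 5.7).
S8: worse on duration (20.6 vs 5.7).
S9: worse on duration (8.7 vs 5.7).
S11: worse on duration (10.9 vs 5.7).
No option dominates S10.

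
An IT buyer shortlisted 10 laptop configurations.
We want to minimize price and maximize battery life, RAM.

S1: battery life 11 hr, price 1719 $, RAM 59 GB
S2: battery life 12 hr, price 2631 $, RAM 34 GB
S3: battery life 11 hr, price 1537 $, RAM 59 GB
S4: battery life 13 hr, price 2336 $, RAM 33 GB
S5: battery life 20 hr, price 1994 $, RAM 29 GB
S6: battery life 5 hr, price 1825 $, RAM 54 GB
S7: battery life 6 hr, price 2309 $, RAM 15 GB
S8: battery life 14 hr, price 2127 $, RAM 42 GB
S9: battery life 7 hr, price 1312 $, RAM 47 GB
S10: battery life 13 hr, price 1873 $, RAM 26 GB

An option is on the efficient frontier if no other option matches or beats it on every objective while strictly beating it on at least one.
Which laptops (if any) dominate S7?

S1: battery life 11≥6, price 1719≤2309, RAM 59≥15 — dominates S7.
S3: battery life 11≥6, price 1537≤2309, RAM 59≥15 — dominates S7.
S5: battery life 20≥6, price 1994≤2309, RAM 29≥15 — dominates S7.
S8: battery life 14≥6, price 2127≤2309, RAM 42≥15 — dominates S7.
S9: battery life 7≥6, price 1312≤2309, RAM 47≥15 — dominates S7.
S10: battery life 13≥6, price 1873≤2309, RAM 26≥15 — dominates S7.
Others (S2, S4, S6) are each worse than S7 on at least one objective.

S1, S3, S5, S8, S9, S10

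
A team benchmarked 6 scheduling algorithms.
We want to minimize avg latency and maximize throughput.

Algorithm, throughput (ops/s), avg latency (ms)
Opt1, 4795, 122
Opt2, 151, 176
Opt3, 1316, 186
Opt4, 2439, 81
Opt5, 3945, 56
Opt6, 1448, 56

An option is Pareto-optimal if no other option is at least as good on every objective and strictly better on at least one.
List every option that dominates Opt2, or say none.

Opt1, Opt4, Opt5, Opt6

Opt1: throughput 4795≥151, avg latency 122≤176 — dominates Opt2.
Opt4: throughput 2439≥151, avg latency 81≤176 — dominates Opt2.
Opt5: throughput 3945≥151, avg latency 56≤176 — dominates Opt2.
Opt6: throughput 1448≥151, avg latency 56≤176 — dominates Opt2.
Others (Opt3) are each worse than Opt2 on at least one objective.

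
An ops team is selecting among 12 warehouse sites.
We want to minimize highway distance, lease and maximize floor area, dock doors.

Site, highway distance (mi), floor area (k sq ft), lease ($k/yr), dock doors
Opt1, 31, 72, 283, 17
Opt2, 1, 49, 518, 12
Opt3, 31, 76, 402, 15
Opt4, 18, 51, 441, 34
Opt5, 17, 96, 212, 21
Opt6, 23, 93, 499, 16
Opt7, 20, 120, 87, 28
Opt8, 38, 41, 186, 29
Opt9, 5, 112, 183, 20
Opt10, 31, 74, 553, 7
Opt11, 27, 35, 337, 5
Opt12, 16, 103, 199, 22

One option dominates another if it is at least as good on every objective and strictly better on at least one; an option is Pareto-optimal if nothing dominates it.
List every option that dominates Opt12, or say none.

none

Opt1: worse on highway distance (31 vs 16).
Opt2: worse on floor area (49 vs 103).
Opt3: worse on highway distance (31 vs 16).
Opt4: worse on highway distance (18 vs 16).
Opt5: worse on highway distance (17 vs 16).
Opt6: worse on highway distance (23 vs 16).
Opt7: worse on highway distance (20 vs 16).
Opt8: worse on highway distance (38 vs 16).
Opt9: worse on dock doors (20 vs 22).
Opt10: worse on highway distance (31 vs 16).
Opt11: worse on highway distance (27 vs 16).
No option dominates Opt12.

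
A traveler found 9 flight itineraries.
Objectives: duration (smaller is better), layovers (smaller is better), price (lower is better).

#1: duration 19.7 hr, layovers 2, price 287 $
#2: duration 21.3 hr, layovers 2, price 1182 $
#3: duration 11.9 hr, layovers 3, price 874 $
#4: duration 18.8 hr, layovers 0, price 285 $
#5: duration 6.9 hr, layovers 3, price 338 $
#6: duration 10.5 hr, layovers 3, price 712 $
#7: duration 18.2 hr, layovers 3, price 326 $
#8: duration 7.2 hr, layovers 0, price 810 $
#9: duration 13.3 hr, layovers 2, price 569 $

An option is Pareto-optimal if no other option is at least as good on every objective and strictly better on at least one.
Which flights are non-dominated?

#4, #5, #7, #8, #9

#1: dominated by #4 (duration 18.8≤19.7, layovers 0≤2, price 285≤287).
#2: dominated by #1 (duration 19.7≤21.3, layovers 2≤2, price 287≤1182).
#3: dominated by #5 (duration 6.9≤11.9, layovers 3≤3, price 338≤874).
#4: not dominated (best price).
#5: not dominated (best duration).
#6: dominated by #5 (duration 6.9≤10.5, layovers 3≤3, price 338≤712).
#7: not dominated.
#8: not dominated.
#9: not dominated.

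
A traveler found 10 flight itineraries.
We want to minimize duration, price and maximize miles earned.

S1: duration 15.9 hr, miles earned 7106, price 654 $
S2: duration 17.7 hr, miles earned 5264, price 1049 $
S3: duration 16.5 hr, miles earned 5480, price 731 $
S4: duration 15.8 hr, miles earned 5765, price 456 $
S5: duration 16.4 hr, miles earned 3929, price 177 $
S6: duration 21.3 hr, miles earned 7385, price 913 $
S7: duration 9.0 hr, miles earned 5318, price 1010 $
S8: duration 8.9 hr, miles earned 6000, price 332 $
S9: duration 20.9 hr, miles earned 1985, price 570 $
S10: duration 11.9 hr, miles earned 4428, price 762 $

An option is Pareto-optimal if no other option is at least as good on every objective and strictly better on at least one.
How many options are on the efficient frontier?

S1: not dominated.
S2: dominated by S1 (duration 15.9≤17.7, miles earned 7106≥5264, price 654≤1049).
S3: dominated by S1 (duration 15.9≤16.5, miles earned 7106≥5480, price 654≤731).
S4: dominated by S8 (duration 8.9≤15.8, miles earned 6000≥5765, price 332≤456).
S5: not dominated (best price).
S6: not dominated (best miles earned).
S7: dominated by S8 (duration 8.9≤9.0, miles earned 6000≥5318, price 332≤1010).
S8: not dominated (best duration).
S9: dominated by S4 (duration 15.8≤20.9, miles earned 5765≥1985, price 456≤570).
S10: dominated by S8 (duration 8.9≤11.9, miles earned 6000≥4428, price 332≤762).
Pareto-optimal: S1, S5, S6, S8 → 4.

4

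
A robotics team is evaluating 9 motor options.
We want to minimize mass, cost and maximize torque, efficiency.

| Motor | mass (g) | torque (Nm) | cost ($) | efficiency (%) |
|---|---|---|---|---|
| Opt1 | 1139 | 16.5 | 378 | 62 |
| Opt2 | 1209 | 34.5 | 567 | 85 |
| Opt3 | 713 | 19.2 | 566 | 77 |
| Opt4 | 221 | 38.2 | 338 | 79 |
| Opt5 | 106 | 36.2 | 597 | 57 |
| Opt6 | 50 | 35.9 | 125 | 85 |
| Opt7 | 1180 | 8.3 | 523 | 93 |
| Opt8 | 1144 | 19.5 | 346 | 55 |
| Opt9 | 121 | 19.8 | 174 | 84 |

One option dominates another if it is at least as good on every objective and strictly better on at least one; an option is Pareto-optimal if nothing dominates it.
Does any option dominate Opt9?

Yes

Opt6 vs Opt9: mass 50≤121, torque 35.9≥19.8, cost 125≤174, efficiency 85≥84 — Opt6 is at least as good on every objective and strictly better on at least one, so Opt6 dominates Opt9.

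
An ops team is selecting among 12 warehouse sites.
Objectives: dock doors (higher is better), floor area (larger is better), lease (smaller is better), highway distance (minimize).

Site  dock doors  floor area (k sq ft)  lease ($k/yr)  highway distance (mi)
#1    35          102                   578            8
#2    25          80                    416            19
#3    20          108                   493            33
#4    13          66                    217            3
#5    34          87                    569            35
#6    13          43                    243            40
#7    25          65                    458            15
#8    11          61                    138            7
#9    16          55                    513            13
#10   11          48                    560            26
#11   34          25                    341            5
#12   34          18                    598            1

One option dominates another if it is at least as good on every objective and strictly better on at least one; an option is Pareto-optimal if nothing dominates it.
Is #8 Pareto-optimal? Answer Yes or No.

#1: worse on lease (578 vs 138).
#2: worse on lease (416 vs 138).
#3: worse on lease (493 vs 138).
#4: worse on lease (217 vs 138).
#5: worse on lease (569 vs 138).
#6: worse on floor area (43 vs 61).
#7: worse on lease (458 vs 138).
#9: worse on floor area (55 vs 61).
#10: worse on floor area (48 vs 61).
#11: worse on floor area (25 vs 61).
#12: worse on floor area (18 vs 61).
No option is at least as good as #8 on every objective and strictly better on one.

Yes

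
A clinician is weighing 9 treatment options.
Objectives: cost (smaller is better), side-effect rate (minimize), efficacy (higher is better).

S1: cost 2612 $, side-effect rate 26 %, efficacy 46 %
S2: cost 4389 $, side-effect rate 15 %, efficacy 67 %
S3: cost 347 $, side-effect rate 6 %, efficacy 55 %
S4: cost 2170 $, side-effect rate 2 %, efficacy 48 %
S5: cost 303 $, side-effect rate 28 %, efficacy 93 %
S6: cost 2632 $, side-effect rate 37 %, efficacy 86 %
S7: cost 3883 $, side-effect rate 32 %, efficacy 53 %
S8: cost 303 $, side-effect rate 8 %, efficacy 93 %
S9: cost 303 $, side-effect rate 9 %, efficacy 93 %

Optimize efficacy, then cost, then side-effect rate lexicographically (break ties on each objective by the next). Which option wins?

First maximize efficacy: best is 93, kept {S5, S8, S9}.
Then minimize cost: best is 303, kept {S5, S8, S9}.
Then minimize side-effect rate: best is 8, kept {S8}.

S8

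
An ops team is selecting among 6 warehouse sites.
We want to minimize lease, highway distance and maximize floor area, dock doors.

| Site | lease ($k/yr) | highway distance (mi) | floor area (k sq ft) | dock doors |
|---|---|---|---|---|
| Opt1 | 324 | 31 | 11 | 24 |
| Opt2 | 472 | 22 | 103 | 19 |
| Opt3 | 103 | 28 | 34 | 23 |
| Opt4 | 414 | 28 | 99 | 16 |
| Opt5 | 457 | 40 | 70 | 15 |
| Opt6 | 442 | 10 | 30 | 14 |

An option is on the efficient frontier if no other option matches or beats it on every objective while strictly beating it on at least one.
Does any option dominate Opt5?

Opt4 vs Opt5: lease 414≤457, highway distance 28≤40, floor area 99≥70, dock doors 16≥15 — Opt4 is at least as good on every objective and strictly better on at least one, so Opt4 dominates Opt5.

Yes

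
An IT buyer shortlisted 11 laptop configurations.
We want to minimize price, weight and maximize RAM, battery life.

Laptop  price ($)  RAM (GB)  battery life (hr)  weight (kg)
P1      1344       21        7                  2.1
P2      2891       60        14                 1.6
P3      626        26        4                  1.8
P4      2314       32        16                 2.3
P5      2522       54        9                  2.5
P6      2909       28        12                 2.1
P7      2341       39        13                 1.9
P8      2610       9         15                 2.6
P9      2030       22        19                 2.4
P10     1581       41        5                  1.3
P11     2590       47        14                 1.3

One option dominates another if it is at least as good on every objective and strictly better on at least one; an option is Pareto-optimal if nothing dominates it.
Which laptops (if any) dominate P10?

P1: worse on RAM (21 vs 41).
P2: worse on price (2891 vs 1581).
P3: worse on RAM (26 vs 41).
P4: worse on price (2314 vs 1581).
P5: worse on price (2522 vs 1581).
P6: worse on price (2909 vs 1581).
P7: worse on price (2341 vs 1581).
P8: worse on price (2610 vs 1581).
P9: worse on price (2030 vs 1581).
P11: worse on price (2590 vs 1581).
No option dominates P10.

none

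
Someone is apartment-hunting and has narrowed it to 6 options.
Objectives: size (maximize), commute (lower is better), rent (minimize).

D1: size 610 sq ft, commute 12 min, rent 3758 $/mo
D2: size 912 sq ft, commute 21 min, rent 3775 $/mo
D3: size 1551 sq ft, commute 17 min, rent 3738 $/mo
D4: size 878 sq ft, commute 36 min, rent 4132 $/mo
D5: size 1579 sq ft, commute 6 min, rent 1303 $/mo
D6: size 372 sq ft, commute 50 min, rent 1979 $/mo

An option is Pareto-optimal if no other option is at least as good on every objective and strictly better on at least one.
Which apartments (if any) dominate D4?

D2, D3, D5

D2: size 912≥878, commute 21≤36, rent 3775≤4132 — dominates D4.
D3: size 1551≥878, commute 17≤36, rent 3738≤4132 — dominates D4.
D5: size 1579≥878, commute 6≤36, rent 1303≤4132 — dominates D4.
Others (D1, D6) are each worse than D4 on at least one objective.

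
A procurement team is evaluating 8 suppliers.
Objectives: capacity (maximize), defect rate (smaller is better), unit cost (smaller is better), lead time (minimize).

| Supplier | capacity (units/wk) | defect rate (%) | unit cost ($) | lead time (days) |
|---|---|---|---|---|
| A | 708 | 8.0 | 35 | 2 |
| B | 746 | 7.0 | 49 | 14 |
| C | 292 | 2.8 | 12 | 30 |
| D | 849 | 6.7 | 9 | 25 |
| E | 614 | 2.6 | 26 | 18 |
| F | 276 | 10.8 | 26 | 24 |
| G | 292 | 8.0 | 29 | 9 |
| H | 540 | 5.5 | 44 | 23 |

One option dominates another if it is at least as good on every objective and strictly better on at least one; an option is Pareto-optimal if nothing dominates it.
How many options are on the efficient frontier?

6

A: not dominated (best lead time).
B: not dominated.
C: not dominated.
D: not dominated (best capacity).
E: not dominated (best defect rate).
F: dominated by E (capacity 614≥276, defect rate 2.6≤10.8, unit cost 26≤26, lead time 18≤24).
G: not dominated.
H: dominated by E (capacity 614≥540, defect rate 2.6≤5.5, unit cost 26≤44, lead time 18≤23).
Pareto-optimal: A, B, C, D, E, G → 6.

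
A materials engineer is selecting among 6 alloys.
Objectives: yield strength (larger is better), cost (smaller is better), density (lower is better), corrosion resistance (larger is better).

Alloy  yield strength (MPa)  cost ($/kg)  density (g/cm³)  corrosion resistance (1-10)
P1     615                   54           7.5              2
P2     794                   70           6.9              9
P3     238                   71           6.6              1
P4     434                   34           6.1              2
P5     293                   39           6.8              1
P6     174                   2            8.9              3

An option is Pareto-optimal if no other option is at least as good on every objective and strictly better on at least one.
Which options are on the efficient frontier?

P1, P2, P4, P6

P1: not dominated.
P2: not dominated (best yield strength).
P3: dominated by P4 (yield strength 434≥238, cost 34≤71, density 6.1≤6.6, corrosion resistance 2≥1).
P4: not dominated (best density).
P5: dominated by P4 (yield strength 434≥293, cost 34≤39, density 6.1≤6.8, corrosion resistance 2≥1).
P6: not dominated (best cost).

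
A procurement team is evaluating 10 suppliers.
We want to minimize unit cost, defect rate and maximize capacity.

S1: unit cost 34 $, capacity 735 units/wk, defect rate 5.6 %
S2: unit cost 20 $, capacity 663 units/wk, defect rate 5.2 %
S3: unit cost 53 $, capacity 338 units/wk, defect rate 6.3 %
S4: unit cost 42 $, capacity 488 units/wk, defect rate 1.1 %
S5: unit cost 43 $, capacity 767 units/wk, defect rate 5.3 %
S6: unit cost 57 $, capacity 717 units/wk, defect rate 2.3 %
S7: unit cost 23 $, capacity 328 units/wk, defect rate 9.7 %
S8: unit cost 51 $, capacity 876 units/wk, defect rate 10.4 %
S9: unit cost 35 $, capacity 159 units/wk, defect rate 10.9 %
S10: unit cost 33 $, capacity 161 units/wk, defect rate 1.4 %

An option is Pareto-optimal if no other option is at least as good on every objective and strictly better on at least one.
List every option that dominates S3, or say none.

S1, S2, S4, S5

S1: unit cost 34≤53, capacity 735≥338, defect rate 5.6≤6.3 — dominates S3.
S2: unit cost 20≤53, capacity 663≥338, defect rate 5.2≤6.3 — dominates S3.
S4: unit cost 42≤53, capacity 488≥338, defect rate 1.1≤6.3 — dominates S3.
S5: unit cost 43≤53, capacity 767≥338, defect rate 5.3≤6.3 — dominates S3.
Others (S6, S7, S8, S9, S10) are each worse than S3 on at least one objective.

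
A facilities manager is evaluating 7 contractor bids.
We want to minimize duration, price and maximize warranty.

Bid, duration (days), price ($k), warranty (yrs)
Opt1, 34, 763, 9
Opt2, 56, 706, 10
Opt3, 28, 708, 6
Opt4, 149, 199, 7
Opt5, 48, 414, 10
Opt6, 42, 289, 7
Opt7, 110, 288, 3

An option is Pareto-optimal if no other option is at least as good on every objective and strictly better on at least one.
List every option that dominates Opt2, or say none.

Opt5: duration 48≤56, price 414≤706, warranty 10≥10 — dominates Opt2.
Others (Opt1, Opt3, Opt4, Opt6, Opt7) are each worse than Opt2 on at least one objective.

Opt5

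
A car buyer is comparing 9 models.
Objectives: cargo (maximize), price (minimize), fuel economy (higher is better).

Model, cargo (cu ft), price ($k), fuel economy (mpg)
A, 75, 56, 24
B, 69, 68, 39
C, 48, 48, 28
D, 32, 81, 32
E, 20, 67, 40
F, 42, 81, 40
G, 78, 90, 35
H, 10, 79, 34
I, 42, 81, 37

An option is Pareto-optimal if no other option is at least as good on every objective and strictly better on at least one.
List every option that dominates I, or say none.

B: cargo 69≥42, price 68≤81, fuel economy 39≥37 — dominates I.
F: cargo 42≥42, price 81≤81, fuel economy 40≥37 — dominates I.
Others (A, C, D, E, G, H) are each worse than I on at least one objective.

B, F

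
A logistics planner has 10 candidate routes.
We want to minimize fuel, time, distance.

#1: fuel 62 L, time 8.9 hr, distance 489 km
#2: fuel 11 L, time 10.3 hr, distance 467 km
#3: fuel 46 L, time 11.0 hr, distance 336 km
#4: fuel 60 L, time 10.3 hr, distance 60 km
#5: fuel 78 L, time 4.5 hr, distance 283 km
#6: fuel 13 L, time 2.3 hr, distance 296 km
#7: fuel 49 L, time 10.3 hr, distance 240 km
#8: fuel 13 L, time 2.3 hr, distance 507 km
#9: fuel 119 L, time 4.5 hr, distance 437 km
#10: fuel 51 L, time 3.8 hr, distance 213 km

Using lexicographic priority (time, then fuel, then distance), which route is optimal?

First minimize time: best is 2.3, kept {#6, #8}.
Then minimize fuel: best is 13, kept {#6, #8}.
Then minimize distance: best is 296, kept {#6}.

#6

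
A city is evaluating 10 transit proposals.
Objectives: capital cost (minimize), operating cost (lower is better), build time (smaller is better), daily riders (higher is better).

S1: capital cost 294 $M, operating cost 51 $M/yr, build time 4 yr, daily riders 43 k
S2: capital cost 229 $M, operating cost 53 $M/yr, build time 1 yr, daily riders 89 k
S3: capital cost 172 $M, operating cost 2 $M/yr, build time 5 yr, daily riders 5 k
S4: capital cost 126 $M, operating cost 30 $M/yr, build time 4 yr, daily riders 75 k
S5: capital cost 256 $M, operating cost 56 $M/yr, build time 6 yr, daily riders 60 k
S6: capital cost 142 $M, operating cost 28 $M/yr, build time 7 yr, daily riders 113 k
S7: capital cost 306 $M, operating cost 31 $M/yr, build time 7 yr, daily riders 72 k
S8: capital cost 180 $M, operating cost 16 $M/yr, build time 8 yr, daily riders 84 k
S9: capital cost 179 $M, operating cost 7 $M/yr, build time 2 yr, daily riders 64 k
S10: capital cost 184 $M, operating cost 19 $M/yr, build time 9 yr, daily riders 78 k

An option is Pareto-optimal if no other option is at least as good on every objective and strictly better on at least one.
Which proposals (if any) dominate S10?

S8

S8: capital cost 180≤184, operating cost 16≤19, build time 8≤9, daily riders 84≥78 — dominates S10.
Others (S1, S2, S3, S4, S5, S6, S7, S9) are each worse than S10 on at least one objective.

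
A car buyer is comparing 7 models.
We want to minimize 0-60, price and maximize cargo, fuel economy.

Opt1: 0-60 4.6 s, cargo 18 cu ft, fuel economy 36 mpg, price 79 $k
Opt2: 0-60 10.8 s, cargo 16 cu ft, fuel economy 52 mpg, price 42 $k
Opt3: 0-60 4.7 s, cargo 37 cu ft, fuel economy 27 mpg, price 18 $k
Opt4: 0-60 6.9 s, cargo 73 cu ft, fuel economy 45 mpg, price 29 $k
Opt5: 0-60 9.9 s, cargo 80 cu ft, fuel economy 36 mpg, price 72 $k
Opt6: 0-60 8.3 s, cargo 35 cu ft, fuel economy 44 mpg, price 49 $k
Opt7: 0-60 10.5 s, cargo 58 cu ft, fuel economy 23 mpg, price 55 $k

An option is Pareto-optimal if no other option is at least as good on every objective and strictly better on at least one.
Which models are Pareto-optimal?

Opt1, Opt2, Opt3, Opt4, Opt5

Opt1: not dominated (best 0-60).
Opt2: not dominated (best fuel economy).
Opt3: not dominated (best price).
Opt4: not dominated.
Opt5: not dominated (best cargo).
Opt6: dominated by Opt4 (0-60 6.9≤8.3, cargo 73≥35, fuel economy 45≥44, price 29≤49).
Opt7: dominated by Opt4 (0-60 6.9≤10.5, cargo 73≥58, fuel economy 45≥23, price 29≤55).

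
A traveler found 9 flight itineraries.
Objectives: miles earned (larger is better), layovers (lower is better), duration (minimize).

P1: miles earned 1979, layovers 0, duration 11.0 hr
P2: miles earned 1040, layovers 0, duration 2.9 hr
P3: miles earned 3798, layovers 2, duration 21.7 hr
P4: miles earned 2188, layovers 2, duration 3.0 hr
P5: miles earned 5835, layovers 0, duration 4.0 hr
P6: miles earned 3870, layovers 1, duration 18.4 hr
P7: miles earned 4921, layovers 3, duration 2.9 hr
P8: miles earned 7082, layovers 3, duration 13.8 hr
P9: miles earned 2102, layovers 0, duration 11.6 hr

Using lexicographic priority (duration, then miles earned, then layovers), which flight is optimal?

First minimize duration: best is 2.9, kept {P2, P7}.
Then maximize miles earned: best is 4921, kept {P7}.

P7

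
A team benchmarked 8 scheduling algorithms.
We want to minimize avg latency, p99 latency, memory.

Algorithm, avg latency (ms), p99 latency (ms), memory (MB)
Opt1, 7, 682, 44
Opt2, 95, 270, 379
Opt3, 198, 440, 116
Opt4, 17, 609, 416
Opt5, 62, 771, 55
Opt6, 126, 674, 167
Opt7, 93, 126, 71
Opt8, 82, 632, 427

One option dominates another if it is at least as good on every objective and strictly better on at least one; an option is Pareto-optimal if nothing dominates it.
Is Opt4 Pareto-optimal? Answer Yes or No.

Yes

Opt1: worse on p99 latency (682 vs 609).
Opt2: worse on avg latency (95 vs 17).
Opt3: worse on avg latency (198 vs 17).
Opt5: worse on avg latency (62 vs 17).
Opt6: worse on avg latency (126 vs 17).
Opt7: worse on avg latency (93 vs 17).
Opt8: worse on avg latency (82 vs 17).
No option is at least as good as Opt4 on every objective and strictly better on one.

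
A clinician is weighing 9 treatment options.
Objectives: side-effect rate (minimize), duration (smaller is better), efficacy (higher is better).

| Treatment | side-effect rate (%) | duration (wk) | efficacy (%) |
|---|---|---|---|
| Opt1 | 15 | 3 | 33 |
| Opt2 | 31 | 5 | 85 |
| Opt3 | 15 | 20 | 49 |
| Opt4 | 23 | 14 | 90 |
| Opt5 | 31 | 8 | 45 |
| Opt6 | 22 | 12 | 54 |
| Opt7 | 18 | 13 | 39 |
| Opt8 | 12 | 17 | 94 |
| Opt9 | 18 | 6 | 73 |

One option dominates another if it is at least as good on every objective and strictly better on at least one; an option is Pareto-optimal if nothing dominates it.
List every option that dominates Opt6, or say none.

Opt9

Opt9: side-effect rate 18≤22, duration 6≤12, efficacy 73≥54 — dominates Opt6.
Others (Opt1, Opt2, Opt3, Opt4, Opt5, Opt7, Opt8) are each worse than Opt6 on at least one objective.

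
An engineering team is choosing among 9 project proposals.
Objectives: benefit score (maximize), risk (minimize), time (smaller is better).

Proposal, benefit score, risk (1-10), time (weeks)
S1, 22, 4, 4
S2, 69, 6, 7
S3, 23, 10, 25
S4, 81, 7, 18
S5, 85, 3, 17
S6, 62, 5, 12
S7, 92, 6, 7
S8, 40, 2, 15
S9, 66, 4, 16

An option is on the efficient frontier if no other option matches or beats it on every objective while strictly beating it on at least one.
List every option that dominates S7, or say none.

S1: worse on benefit score (22 vs 92).
S2: worse on benefit score (69 vs 92).
S3: worse on benefit score (23 vs 92).
S4: worse on benefit score (81 vs 92).
S5: worse on benefit score (85 vs 92).
S6: worse on benefit score (62 vs 92).
S8: worse on benefit score (40 vs 92).
S9: worse on benefit score (66 vs 92).
No option dominates S7.

none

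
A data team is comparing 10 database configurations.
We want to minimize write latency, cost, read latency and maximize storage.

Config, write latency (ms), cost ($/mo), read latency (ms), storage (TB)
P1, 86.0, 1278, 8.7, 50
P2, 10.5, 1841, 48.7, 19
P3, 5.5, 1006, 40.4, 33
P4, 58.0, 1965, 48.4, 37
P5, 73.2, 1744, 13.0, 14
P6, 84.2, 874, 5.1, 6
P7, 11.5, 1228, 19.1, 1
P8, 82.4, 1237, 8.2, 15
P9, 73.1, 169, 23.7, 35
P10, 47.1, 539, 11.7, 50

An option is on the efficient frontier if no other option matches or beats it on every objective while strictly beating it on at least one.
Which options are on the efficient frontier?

P1: not dominated.
P2: dominated by P3 (write latency 5.5≤10.5, cost 1006≤1841, read latency 40.4≤48.7, storage 33≥19).
P3: not dominated (best write latency).
P4: dominated by P10 (write latency 47.1≤58.0, cost 539≤1965, read latency 11.7≤48.4, storage 50≥37).
P5: dominated by P10 (write latency 47.1≤73.2, cost 539≤1744, read latency 11.7≤13.0, storage 50≥14).
P6: not dominated (best read latency).
P7: not dominated.
P8: not dominated.
P9: not dominated (best cost).
P10: not dominated.

P1, P3, P6, P7, P8, P9, P10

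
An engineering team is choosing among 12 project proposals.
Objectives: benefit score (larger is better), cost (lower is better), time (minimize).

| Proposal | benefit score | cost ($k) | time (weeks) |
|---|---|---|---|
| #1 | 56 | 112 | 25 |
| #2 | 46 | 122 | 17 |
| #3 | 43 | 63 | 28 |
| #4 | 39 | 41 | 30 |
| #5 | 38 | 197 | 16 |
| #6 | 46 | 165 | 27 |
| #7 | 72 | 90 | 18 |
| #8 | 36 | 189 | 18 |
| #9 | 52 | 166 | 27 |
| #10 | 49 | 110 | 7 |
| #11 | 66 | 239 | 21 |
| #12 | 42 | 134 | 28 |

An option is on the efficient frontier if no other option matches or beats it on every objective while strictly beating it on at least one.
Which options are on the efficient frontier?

#1: dominated by #7 (benefit score 72≥56, cost 90≤112, time 18≤25).
#2: dominated by #10 (benefit score 49≥46, cost 110≤122, time 7≤17).
#3: not dominated.
#4: not dominated (best cost).
#5: dominated by #10 (benefit score 49≥38, cost 110≤197, time 7≤16).
#6: dominated by #1 (benefit score 56≥46, cost 112≤165, time 25≤27).
#7: not dominated (best benefit score).
#8: dominated by #2 (benefit score 46≥36, cost 122≤189, time 17≤18).
#9: dominated by #1 (benefit score 56≥52, cost 112≤166, time 25≤27).
#10: not dominated (best time).
#11: dominated by #7 (benefit score 72≥66, cost 90≤239, time 18≤21).
#12: dominated by #1 (benefit score 56≥42, cost 112≤134, time 25≤28).

#3, #4, #7, #10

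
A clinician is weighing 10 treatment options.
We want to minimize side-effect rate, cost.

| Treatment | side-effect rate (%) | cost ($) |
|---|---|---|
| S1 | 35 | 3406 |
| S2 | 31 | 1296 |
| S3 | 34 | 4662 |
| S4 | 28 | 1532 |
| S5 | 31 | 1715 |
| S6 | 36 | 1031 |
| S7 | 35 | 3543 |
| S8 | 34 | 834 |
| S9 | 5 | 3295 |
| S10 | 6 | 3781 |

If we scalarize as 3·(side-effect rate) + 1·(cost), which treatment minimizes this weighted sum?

S8

S1: 3·35 + 1·3406 = 3511
S2: 3·31 + 1·1296 = 1389
S3: 3·34 + 1·4662 = 4764
S4: 3·28 + 1·1532 = 1616
S5: 3·31 + 1·1715 = 1808
S6: 3·36 + 1·1031 = 1139
S7: 3·35 + 1·3543 = 3648
S8: 3·34 + 1·834 = 936
S9: 3·5 + 1·3295 = 3310
S10: 3·6 + 1·3781 = 3799
Lowest: S8 at 936.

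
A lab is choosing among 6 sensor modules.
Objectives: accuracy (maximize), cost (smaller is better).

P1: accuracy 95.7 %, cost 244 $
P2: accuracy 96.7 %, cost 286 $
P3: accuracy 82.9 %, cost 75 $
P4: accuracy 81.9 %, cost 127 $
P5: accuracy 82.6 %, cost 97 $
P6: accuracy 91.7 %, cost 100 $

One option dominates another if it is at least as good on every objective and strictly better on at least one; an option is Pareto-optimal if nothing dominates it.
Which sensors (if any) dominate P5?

P3

P3: accuracy 82.9≥82.6, cost 75≤97 — dominates P5.
Others (P1, P2, P4, P6) are each worse than P5 on at least one objective.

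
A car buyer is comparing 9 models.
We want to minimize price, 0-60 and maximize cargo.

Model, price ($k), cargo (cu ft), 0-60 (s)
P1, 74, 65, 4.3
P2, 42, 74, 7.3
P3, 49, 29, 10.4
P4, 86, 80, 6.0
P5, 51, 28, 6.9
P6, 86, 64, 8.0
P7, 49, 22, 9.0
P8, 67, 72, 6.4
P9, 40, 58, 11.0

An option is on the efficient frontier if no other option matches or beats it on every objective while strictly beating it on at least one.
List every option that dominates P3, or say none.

P2: price 42≤49, cargo 74≥29, 0-60 7.3≤10.4 — dominates P3.
Others (P1, P4, P5, P6, P7, P8, P9) are each worse than P3 on at least one objective.

P2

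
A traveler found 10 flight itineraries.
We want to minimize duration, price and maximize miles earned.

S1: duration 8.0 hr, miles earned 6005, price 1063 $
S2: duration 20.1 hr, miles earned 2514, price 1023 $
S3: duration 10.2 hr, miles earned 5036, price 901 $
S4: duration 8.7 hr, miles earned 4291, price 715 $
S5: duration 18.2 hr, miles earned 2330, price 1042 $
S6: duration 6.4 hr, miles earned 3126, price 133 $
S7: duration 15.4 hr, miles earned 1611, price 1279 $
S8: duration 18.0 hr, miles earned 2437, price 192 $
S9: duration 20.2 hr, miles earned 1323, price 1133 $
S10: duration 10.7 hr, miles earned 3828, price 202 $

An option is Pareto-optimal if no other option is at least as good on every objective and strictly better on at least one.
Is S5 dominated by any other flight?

S3 vs S5: duration 10.2≤18.2, miles earned 5036≥2330, price 901≤1042 — S3 is at least as good on every objective and strictly better on at least one, so S3 dominates S5.

Yes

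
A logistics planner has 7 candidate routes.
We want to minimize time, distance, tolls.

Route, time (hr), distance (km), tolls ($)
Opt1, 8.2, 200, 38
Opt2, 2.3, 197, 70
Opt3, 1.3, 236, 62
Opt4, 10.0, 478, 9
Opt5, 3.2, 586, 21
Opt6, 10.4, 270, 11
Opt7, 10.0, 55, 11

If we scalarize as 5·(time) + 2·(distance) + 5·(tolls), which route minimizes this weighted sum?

Opt1: 5·8.2 + 2·200 + 5·38 = 631.0
Opt2: 5·2.3 + 2·197 + 5·70 = 755.5
Opt3: 5·1.3 + 2·236 + 5·62 = 788.5
Opt4: 5·10.0 + 2·478 + 5·9 = 1051.0
Opt5: 5·3.2 + 2·586 + 5·21 = 1293.0
Opt6: 5·10.4 + 2·270 + 5·11 = 647.0
Opt7: 5·10.0 + 2·55 + 5·11 = 215.0
Lowest: Opt7 at 215.0.

Opt7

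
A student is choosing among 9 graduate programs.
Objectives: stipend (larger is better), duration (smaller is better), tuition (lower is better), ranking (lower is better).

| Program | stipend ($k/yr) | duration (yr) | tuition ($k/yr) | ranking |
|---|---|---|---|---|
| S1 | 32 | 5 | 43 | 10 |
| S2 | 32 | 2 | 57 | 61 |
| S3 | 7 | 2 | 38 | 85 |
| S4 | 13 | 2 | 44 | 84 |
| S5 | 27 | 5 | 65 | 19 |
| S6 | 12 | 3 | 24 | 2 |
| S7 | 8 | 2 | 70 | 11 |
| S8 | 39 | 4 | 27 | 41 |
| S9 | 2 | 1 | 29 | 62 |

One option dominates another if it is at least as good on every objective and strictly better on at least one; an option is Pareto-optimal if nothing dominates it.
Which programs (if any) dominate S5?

S1

S1: stipend 32≥27, duration 5≤5, tuition 43≤65, ranking 10≤19 — dominates S5.
Others (S2, S3, S4, S6, S7, S8, S9) are each worse than S5 on at least one objective.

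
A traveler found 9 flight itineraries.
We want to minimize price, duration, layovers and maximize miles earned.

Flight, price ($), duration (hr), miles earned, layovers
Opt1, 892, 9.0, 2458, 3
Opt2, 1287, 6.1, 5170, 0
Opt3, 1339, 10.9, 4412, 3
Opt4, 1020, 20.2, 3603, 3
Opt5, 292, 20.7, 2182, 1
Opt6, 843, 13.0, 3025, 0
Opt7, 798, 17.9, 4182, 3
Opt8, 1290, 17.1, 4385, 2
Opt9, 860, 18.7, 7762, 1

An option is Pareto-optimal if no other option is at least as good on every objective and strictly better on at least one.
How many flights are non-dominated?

Opt1: not dominated.
Opt2: not dominated (best duration).
Opt3: dominated by Opt2 (price 1287≤1339, duration 6.1≤10.9, miles earned 5170≥4412, layovers 0≤3).
Opt4: dominated by Opt7 (price 798≤1020, duration 17.9≤20.2, miles earned 4182≥3603, layovers 3≤3).
Opt5: not dominated (best price).
Opt6: not dominated.
Opt7: not dominated.
Opt8: dominated by Opt2 (price 1287≤1290, duration 6.1≤17.1, miles earned 5170≥4385, layovers 0≤2).
Opt9: not dominated (best miles earned).
Pareto-optimal: Opt1, Opt2, Opt5, Opt6, Opt7, Opt9 → 6.

6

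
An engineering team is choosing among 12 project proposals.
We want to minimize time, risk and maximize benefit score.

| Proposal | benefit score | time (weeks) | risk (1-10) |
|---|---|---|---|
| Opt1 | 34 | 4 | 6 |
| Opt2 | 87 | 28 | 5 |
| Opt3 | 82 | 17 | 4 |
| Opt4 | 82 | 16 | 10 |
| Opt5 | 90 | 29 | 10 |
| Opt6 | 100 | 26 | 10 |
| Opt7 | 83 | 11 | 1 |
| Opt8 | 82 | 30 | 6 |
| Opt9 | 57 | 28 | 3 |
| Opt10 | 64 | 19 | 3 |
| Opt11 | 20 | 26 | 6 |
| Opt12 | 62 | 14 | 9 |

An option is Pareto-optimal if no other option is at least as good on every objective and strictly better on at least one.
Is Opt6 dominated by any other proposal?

Opt1: worse on benefit score (34 vs 100).
Opt2: worse on benefit score (87 vs 100).
Opt3: worse on benefit score (82 vs 100).
Opt4: worse on benefit score (82 vs 100).
Opt5: worse on benefit score (90 vs 100).
Opt7: worse on benefit score (83 vs 100).
Opt8: worse on benefit score (82 vs 100).
Opt9: worse on benefit score (57 vs 100).
Opt10: worse on benefit score (64 vs 100).
Opt11: worse on benefit score (20 vs 100).
Opt12: worse on benefit score (62 vs 100).
No option is at least as good as Opt6 on every objective and strictly better on one.

No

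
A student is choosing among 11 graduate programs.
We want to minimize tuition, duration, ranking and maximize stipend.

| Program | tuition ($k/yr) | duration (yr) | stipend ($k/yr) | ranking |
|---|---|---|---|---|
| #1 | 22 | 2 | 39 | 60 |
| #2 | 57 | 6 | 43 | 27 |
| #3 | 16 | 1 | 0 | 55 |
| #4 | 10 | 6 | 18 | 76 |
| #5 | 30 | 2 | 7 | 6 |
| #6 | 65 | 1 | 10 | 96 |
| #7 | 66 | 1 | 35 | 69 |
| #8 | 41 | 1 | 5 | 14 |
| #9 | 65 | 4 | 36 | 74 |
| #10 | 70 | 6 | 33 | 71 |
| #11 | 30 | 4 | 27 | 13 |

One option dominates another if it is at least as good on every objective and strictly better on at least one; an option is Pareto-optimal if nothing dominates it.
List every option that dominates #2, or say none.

#1: worse on stipend (39 vs 43).
#3: worse on stipend (0 vs 43).
#4: worse on stipend (18 vs 43).
#5: worse on stipend (7 vs 43).
#6: worse on tuition (65 vs 57).
#7: worse on tuition (66 vs 57).
#8: worse on stipend (5 vs 43).
#9: worse on tuition (65 vs 57).
#10: worse on tuition (70 vs 57).
#11: worse on stipend (27 vs 43).
No option dominates #2.

none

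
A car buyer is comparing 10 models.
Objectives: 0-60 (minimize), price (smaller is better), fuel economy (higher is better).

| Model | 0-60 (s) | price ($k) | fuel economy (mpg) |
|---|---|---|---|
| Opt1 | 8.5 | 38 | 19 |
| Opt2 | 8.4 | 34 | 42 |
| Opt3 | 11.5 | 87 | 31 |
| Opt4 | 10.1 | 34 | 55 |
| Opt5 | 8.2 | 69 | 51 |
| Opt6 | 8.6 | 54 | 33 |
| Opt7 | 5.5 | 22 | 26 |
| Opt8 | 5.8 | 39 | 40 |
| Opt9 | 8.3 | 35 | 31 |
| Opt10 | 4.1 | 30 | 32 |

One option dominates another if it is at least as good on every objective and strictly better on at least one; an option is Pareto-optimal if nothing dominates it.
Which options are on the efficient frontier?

Opt2, Opt4, Opt5, Opt7, Opt8, Opt10

Opt1: dominated by Opt2 (0-60 8.4≤8.5, price 34≤38, fuel economy 42≥19).
Opt2: not dominated.
Opt3: dominated by Opt2 (0-60 8.4≤11.5, price 34≤87, fuel economy 42≥31).
Opt4: not dominated (best fuel economy).
Opt5: not dominated.
Opt6: dominated by Opt2 (0-60 8.4≤8.6, price 34≤54, fuel economy 42≥33).
Opt7: not dominated (best price).
Opt8: not dominated.
Opt9: dominated by Opt10 (0-60 4.1≤8.3, price 30≤35, fuel economy 32≥31).
Opt10: not dominated (best 0-60).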